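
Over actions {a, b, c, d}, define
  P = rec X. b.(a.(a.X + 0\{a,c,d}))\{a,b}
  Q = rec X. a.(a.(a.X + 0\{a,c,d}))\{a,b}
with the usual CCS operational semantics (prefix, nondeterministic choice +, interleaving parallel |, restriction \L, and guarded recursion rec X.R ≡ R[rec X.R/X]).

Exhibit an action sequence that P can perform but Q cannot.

LTS(P): 2 reachable states
  s0 = rec X. b.(a.(a.X + 0\{a,c,d}))\{a,b} :: =b=> s1
  s1 = (a.(a.(rec X. b.(a.(a.X + 0\{a,c,d}))\{a,b}) + 0\{a,c,d}))\{a,b} :: (no moves)
LTS(Q): 2 reachable states
  t0 = rec X. a.(a.(a.X + 0\{a,c,d}))\{a,b} :: =a=> t1
  t1 = (a.(a.(rec X. a.(a.(a.X + 0\{a,c,d}))\{a,b}) + 0\{a,c,d}))\{a,b} :: (no moves)
Executing b from P (initial set {s0}):
  [1] b ⇒ {s1}
  P completes σ.
Executing b from Q (initial set {t0}):
  [1] b ⇒ no successor for Q

b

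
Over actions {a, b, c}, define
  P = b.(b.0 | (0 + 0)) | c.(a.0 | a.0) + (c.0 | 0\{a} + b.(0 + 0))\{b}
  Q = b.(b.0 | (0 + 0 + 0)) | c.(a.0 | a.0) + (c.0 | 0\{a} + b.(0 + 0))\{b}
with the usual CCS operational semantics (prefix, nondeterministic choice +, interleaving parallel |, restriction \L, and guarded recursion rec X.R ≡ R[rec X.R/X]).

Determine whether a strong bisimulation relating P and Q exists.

P's transition system — 16 states:
  s0 = b.(b.0 | (0 + 0)) | c.(a.0 | a.0) + (c.0 | 0\{a} + b.(0 + 0))\{b} has moves —b→ s1, —c→ s2, —c→ s3
  s1 = b.0 | (0 + 0) | c.(a.0 | a.0) has moves —b→ s4, —c→ s5
  s2 = (0 | 0\{a})\{b} has moves deadlocked
  s3 = b.(b.0 | (0 + 0)) | (a.0 | a.0) has moves —a→ s6, —a→ s7, —b→ s5
  s4 = 0 | (0 + 0) | c.(a.0 | a.0) has moves —c→ s8
  s5 = b.0 | (0 + 0) | (a.0 | a.0) has moves —a→ s10, —a→ s9, —b→ s8
  s6 = b.(b.0 | (0 + 0)) | (0 | a.0) has moves —a→ s11, —b→ s9
  s7 = b.(b.0 | (0 + 0)) | (a.0 | 0) has moves —a→ s11, —b→ s10
  s8 = 0 | (0 + 0) | (a.0 | a.0) has moves —a→ s12, —a→ s13
  s9 = b.0 | (0 + 0) | (0 | a.0) has moves —a→ s14, —b→ s12
  s10 = b.0 | (0 + 0) | (a.0 | 0) has moves —a→ s14, —b→ s13
  s11 = b.(b.0 | (0 + 0)) | (0 | 0) has moves —b→ s14
  s12 = 0 | (0 + 0) | (0 | a.0) has moves —a→ s15
  s13 = 0 | (0 + 0) | (a.0 | 0) has moves —a→ s15
  s14 = b.0 | (0 + 0) | (0 | 0) has moves —b→ s15
  s15 = 0 | (0 + 0) | (0 | 0) has moves deadlocked
Q's transition system — 16 states:
  t0 = b.(b.0 | (0 + 0 + 0)) | c.(a.0 | a.0) + (c.0 | 0\{a} + b.(0 + 0))\{b} has moves —b→ t1, —c→ t2, —c→ t3
  t1 = b.0 | (0 + 0 + 0) | c.(a.0 | a.0) has moves —b→ t4, —c→ t5
  t2 = (0 | 0\{a})\{b} has moves deadlocked
  t3 = b.(b.0 | (0 + 0 + 0)) | (a.0 | a.0) has moves —a→ t6, —a→ t7, —b→ t5
  t4 = 0 | (0 + 0 + 0) | c.(a.0 | a.0) has moves —c→ t8
  t5 = b.0 | (0 + 0 + 0) | (a.0 | a.0) has moves —a→ t10, —a→ t9, —b→ t8
  t6 = b.(b.0 | (0 + 0 + 0)) | (0 | a.0) has moves —a→ t11, —b→ t9
  t7 = b.(b.0 | (0 + 0 + 0)) | (a.0 | 0) has moves —a→ t11, —b→ t10
  t8 = 0 | (0 + 0 + 0) | (a.0 | a.0) has moves —a→ t12, —a→ t13
  t9 = b.0 | (0 + 0 + 0) | (0 | a.0) has moves —a→ t14, —b→ t12
  t10 = b.0 | (0 + 0 + 0) | (a.0 | 0) has moves —a→ t14, —b→ t13
  t11 = b.(b.0 | (0 + 0 + 0)) | (0 | 0) has moves —b→ t14
  t12 = 0 | (0 + 0 + 0) | (0 | a.0) has moves —a→ t15
  t13 = 0 | (0 + 0 + 0) | (a.0 | 0) has moves —a→ t15
  t14 = b.0 | (0 + 0 + 0) | (0 | 0) has moves —b→ t15
  t15 = 0 | (0 + 0 + 0) | (0 | 0) has moves deadlocked
Bisimilarity quotient blocks:
  B0 = {s0, t0}
  B1 = {s15, s2, t15, t2}
  B2 = {s3, t3}
  B3 = {s6, s7, t6, t7}
  B4 = {s10, s9, t10, t9}
  B5 = {s14, t14}
  B6 = {s12, s13, t12, t13}
  B7 = {s11, t11}
  B8 = {s5, t5}
  B9 = {s8, t8}
  B10 = {s1, t1}
  B11 = {s4, t4}
s0 ∈ B0, t0 ∈ B0 → same block

YES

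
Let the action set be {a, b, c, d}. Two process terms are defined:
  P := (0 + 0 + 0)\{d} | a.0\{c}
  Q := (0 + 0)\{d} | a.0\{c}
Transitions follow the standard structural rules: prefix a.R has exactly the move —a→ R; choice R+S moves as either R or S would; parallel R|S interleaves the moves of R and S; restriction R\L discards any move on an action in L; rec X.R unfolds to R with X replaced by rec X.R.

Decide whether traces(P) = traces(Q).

LTS(P): 2 reachable states
  m0 = (0 + 0 + 0)\{d} | a.0\{c} has moves ··a··> m1
  m1 = (0 + 0 + 0)\{d} | 0\{c} has moves ∅
LTS(Q): 2 reachable states
  n0 = (0 + 0)\{d} | a.0\{c} has moves ··a··> n1
  n1 = (0 + 0)\{d} | 0\{c} has moves ∅
Partition-refinement fixed point:
  B0 = {m0, n0}
  B1 = {m1, n1}
m0 ∈ B0, n0 ∈ B0 → same block
Bisimilar ⇒ trace-equivalent.

traces(P) = traces(Q)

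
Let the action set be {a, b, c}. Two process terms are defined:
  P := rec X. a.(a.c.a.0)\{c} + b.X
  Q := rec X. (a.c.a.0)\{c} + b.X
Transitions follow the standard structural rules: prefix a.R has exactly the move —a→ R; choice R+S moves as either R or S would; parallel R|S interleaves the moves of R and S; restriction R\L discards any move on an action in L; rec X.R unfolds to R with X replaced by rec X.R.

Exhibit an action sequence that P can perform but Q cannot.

P's transition system — 3 states:
  p0 = rec X. a.(a.c.a.0)\{c} + b.X → --a--▸ p1, --b--▸ p0
  p1 = (a.c.a.0)\{c} → --a--▸ p2
  p2 = (c.a.0)\{c} → ∅
Q's transition system — 2 states:
  q0 = rec X. (a.c.a.0)\{c} + b.X → --a--▸ q1, --b--▸ q0
  q1 = (c.a.0)\{c} → ∅
Run σ = ⟨aa⟩ on P: start {p0}
  step 1 (a): {p1}
  step 2 (a): {p2}
  P completes σ.
Run σ = ⟨aa⟩ on Q: start {q0}
  step 1 (a): {q1}
  step 2 (a): no successor for Q

aa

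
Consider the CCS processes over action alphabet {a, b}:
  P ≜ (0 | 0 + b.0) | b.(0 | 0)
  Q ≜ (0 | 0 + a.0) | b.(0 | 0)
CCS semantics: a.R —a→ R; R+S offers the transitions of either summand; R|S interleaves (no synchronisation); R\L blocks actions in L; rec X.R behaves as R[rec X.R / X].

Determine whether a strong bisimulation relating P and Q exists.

LTS(P): 4 reachable states
  p0 = (0 | 0 + b.0) | b.(0 | 0) ⊢ -b-> p1, -b-> p2
  p1 = (0 | 0 + b.0) | (0 | 0) ⊢ -b-> p3
  p2 = 0 | b.(0 | 0) ⊢ -b-> p3
  p3 = 0 | (0 | 0) ⊢ ·
LTS(Q): 4 reachable states
  q0 = (0 | 0 + a.0) | b.(0 | 0) ⊢ -a-> q1, -b-> q2
  q1 = 0 | b.(0 | 0) ⊢ -b-> q3
  q2 = (0 | 0 + a.0) | (0 | 0) ⊢ -a-> q3
  q3 = 0 | (0 | 0) ⊢ ·
Bisimilarity quotient blocks:
  B0 = {p0}
  B1 = {p1, p2, q1}
  B2 = {p3, q3}
  B3 = {q0}
  B4 = {q2}
p0 ∈ B0, q0 ∈ B3 → different blocks

P ≁ Q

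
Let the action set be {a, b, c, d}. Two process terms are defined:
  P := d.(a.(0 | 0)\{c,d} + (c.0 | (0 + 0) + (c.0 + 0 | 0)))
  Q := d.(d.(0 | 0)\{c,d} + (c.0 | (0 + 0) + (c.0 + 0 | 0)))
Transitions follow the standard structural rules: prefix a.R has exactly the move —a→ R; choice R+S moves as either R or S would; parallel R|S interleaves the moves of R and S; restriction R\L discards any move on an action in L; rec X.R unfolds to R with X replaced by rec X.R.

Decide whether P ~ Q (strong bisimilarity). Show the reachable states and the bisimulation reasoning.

P's transition system — 5 states:
  m0 = d.(a.(0 | 0)\{c,d} + (c.0 | (0 + 0) + (c.0 + 0 | 0))) :: —d→ m1
  m1 = a.(0 | 0)\{c,d} + (c.0 | (0 + 0) + (c.0 + 0 | 0)) :: —a→ m2, —c→ m3, —c→ m4
  m2 = (0 | 0)\{c,d} :: deadlocked
  m3 = 0 :: deadlocked
  m4 = 0 | (0 + 0) :: deadlocked
Q's transition system — 5 states:
  n0 = d.(d.(0 | 0)\{c,d} + (c.0 | (0 + 0) + (c.0 + 0 | 0))) :: —d→ n1
  n1 = d.(0 | 0)\{c,d} + (c.0 | (0 + 0) + (c.0 + 0 | 0)) :: —c→ n2, —c→ n3, —d→ n4
  n2 = 0 :: deadlocked
  n3 = 0 | (0 + 0) :: deadlocked
  n4 = (0 | 0)\{c,d} :: deadlocked
Coarsest stable partition (strong bisimilarity classes):
  B0 = {m0}
  B1 = {m1}
  B2 = {m2, m3, m4, n2, n3, n4}
  B3 = {n0}
  B4 = {n1}
m0 ∈ B0, n0 ∈ B3 → different blocks

P ≁ Q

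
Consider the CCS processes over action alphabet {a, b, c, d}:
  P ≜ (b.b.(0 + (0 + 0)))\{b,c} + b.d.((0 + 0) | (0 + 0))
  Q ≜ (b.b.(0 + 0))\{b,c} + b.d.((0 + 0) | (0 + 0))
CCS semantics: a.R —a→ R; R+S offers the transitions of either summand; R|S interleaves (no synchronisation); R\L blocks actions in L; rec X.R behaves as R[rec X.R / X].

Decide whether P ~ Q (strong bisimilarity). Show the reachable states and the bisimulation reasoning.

bisimilar

P's transition system — 3 states:
  u0 = (b.b.(0 + (0 + 0)))\{b,c} + b.d.((0 + 0) | (0 + 0)) ⊢ —b→ u1
  u1 = d.((0 + 0) | (0 + 0)) ⊢ —d→ u2
  u2 = (0 + 0) | (0 + 0) ⊢ deadlocked
Q's transition system — 3 states:
  v0 = (b.b.(0 + 0))\{b,c} + b.d.((0 + 0) | (0 + 0)) ⊢ —b→ v1
  v1 = d.((0 + 0) | (0 + 0)) ⊢ —d→ v2
  v2 = (0 + 0) | (0 + 0) ⊢ deadlocked
Coarsest stable partition (strong bisimilarity classes):
  B0 = {u0, v0}
  B1 = {u1, v1}
  B2 = {u2, v2}
u0 ∈ B0, v0 ∈ B0 → same block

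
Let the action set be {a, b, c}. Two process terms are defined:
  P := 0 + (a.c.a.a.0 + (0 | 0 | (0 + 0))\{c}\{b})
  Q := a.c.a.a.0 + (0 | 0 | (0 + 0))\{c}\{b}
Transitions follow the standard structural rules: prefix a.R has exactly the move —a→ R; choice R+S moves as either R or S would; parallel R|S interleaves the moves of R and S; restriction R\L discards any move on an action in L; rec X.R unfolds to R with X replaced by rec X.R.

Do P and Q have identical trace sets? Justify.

LTS(P): 5 reachable states
  p0 = 0 + (a.c.a.a.0 + (0 | 0 | (0 + 0))\{c}\{b}) has moves —a→ p1
  p1 = c.a.a.0 has moves —c→ p2
  p2 = a.a.0 has moves —a→ p3
  p3 = a.0 has moves —a→ p4
  p4 = 0 has moves deadlocked
LTS(Q): 5 reachable states
  q0 = a.c.a.a.0 + (0 | 0 | (0 + 0))\{c}\{b} has moves —a→ q1
  q1 = c.a.a.0 has moves —c→ q2
  q2 = a.a.0 has moves —a→ q3
  q3 = a.0 has moves —a→ q4
  q4 = 0 has moves deadlocked
Partition-refinement fixed point:
  B0 = {p0, q0}
  B1 = {p1, q1}
  B2 = {p2, q2}
  B3 = {p3, q3}
  B4 = {p4, q4}
p0 ∈ B0, q0 ∈ B0 → same block
Bisimilar ⇒ trace-equivalent.

YES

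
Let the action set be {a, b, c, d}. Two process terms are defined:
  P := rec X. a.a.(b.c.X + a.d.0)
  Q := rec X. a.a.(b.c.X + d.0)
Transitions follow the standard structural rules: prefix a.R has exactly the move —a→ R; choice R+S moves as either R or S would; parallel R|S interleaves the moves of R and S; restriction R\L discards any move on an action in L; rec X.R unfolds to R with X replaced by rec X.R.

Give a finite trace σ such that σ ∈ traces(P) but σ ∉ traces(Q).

aaa

LTS(P): 6 reachable states
  m0 = rec X. a.a.(b.c.X + a.d.0) ⊢ ··a··> m1
  m1 = a.(b.c.(rec X. a.a.(b.c.X + a.d.0)) + a.d.0) ⊢ ··a··> m2
  m2 = b.c.(rec X. a.a.(b.c.X + a.d.0)) + a.d.0 ⊢ ··a··> m3, ··b··> m4
  m3 = d.0 ⊢ ··d··> m5
  m4 = c.(rec X. a.a.(b.c.X + a.d.0)) ⊢ ··c··> m0
  m5 = 0 ⊢ ∅
LTS(Q): 5 reachable states
  n0 = rec X. a.a.(b.c.X + d.0) ⊢ ··a··> n1
  n1 = a.(b.c.(rec X. a.a.(b.c.X + d.0)) + d.0) ⊢ ··a··> n2
  n2 = b.c.(rec X. a.a.(b.c.X + d.0)) + d.0 ⊢ ··b··> n3, ··d··> n4
  n3 = c.(rec X. a.a.(b.c.X + d.0)) ⊢ ··c··> n0
  n4 = 0 ⊢ ∅
Trace ⟨aaa⟩ through P, begin at {m0}:
  after a @ step 1: {m1}
  after a @ step 2: {m2}
  after a @ step 3: {m3}
  ✓ P
Trace ⟨aaa⟩ through Q, begin at {n0}:
  after a @ step 1: {n1}
  after a @ step 2: {n2}
  after a @ step 3: no successor for Q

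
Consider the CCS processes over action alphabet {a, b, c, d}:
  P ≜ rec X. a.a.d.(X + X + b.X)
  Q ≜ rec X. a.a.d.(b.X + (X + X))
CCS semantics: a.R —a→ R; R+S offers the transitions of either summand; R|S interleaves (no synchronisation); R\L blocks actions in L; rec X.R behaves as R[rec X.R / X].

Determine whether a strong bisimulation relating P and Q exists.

Reachable graph of P (4 states):
  m0 = rec X. a.a.d.(X + X + b.X) → =a=> m1
  m1 = a.d.((rec X. a.a.d.(X + X + b.X)) + (rec X. a.a.d.(X + X + b.X)) + b.(rec X. a.a.d.(X + X + b.X))) → =a=> m2
  m2 = d.((rec X. a.a.d.(X + X + b.X)) + (rec X. a.a.d.(X + X + b.X)) + b.(rec X. a.a.d.(X + X + b.X))) → =d=> m3
  m3 = (rec X. a.a.d.(X + X + b.X)) + (rec X. a.a.d.(X + X + b.X)) + b.(rec X. a.a.d.(X + X + b.X)) → =a=> m1, =b=> m0
Reachable graph of Q (4 states):
  n0 = rec X. a.a.d.(b.X + (X + X)) → =a=> n1
  n1 = a.d.(b.(rec X. a.a.d.(b.X + (X + X))) + ((rec X. a.a.d.(b.X + (X + X))) + (rec X. a.a.d.(b.X + (X + X))))) → =a=> n2
  n2 = d.(b.(rec X. a.a.d.(b.X + (X + X))) + ((rec X. a.a.d.(b.X + (X + X))) + (rec X. a.a.d.(b.X + (X + X))))) → =d=> n3
  n3 = b.(rec X. a.a.d.(b.X + (X + X))) + ((rec X. a.a.d.(b.X + (X + X))) + (rec X. a.a.d.(b.X + (X + X)))) → =a=> n1, =b=> n0
Bisimilarity quotient blocks:
  B0 = {m0, n0}
  B1 = {m1, n1}
  B2 = {m2, n2}
  B3 = {m3, n3}
m0 ∈ B0, n0 ∈ B0 → same block

YES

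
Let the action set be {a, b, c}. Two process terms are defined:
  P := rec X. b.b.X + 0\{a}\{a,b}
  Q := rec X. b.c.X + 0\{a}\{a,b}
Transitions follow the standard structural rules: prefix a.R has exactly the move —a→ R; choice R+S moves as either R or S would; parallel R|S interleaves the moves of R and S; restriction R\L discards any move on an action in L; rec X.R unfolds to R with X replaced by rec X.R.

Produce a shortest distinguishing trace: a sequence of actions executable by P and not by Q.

bb

P's transition system — 2 states:
  m0 = rec X. b.b.X + 0\{a}\{a,b} | ··b··> m1
  m1 = b.(rec X. b.b.X + 0\{a}\{a,b}) | ··b··> m0
Q's transition system — 2 states:
  n0 = rec X. b.c.X + 0\{a}\{a,b} | ··b··> n1
  n1 = c.(rec X. b.c.X + 0\{a}\{a,b}) | ··c··> n0
Executing bb from P (initial set {m0}):
  [1] b ⇒ {m1}
  [2] b ⇒ {m0}
  ✓ P
Executing bb from Q (initial set {n0}):
  [1] b ⇒ {n1}
  [2] b ⇒ no successor for Q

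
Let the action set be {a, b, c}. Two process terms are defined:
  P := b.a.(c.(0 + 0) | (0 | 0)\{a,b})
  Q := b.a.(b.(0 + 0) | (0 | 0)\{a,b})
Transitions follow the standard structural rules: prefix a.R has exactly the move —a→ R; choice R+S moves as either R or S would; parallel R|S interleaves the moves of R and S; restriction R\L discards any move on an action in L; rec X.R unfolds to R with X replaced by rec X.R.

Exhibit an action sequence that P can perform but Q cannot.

bac

P's transition system — 4 states:
  u0 = b.a.(c.(0 + 0) | (0 | 0)\{a,b}) | ··b··> u1
  u1 = a.(c.(0 + 0) | (0 | 0)\{a,b}) | ··a··> u2
  u2 = c.(0 + 0) | (0 | 0)\{a,b} | ··c··> u3
  u3 = (0 + 0) | (0 | 0)\{a,b} | ∅
Q's transition system — 4 states:
  v0 = b.a.(b.(0 + 0) | (0 | 0)\{a,b}) | ··b··> v1
  v1 = a.(b.(0 + 0) | (0 | 0)\{a,b}) | ··a··> v2
  v2 = b.(0 + 0) | (0 | 0)\{a,b} | ··b··> v3
  v3 = (0 + 0) | (0 | 0)\{a,b} | ∅
Executing bac from P (initial set {u0}):
  step 1 (b): {u1}
  step 2 (a): {u2}
  step 3 (c): {u3}
  ✓ P
Executing bac from Q (initial set {v0}):
  step 1 (b): {v1}
  step 2 (a): {v2}
  step 3 (c): ∅ (Q stuck)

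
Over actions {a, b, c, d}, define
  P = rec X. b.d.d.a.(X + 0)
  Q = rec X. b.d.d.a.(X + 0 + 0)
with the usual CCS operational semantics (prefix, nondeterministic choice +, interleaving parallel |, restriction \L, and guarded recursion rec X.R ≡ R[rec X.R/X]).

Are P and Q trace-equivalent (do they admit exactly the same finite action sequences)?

traces(P) = traces(Q)

P's transition system — 5 states:
  u0 = rec X. b.d.d.a.(X + 0) has moves —b→ u1
  u1 = d.d.a.((rec X. b.d.d.a.(X + 0)) + 0) has moves —d→ u2
  u2 = d.a.((rec X. b.d.d.a.(X + 0)) + 0) has moves —d→ u3
  u3 = a.((rec X. b.d.d.a.(X + 0)) + 0) has moves —a→ u4
  u4 = (rec X. b.d.d.a.(X + 0)) + 0 has moves —b→ u1
Q's transition system — 5 states:
  v0 = rec X. b.d.d.a.(X + 0 + 0) has moves —b→ v1
  v1 = d.d.a.((rec X. b.d.d.a.(X + 0 + 0)) + 0 + 0) has moves —d→ v2
  v2 = d.a.((rec X. b.d.d.a.(X + 0 + 0)) + 0 + 0) has moves —d→ v3
  v3 = a.((rec X. b.d.d.a.(X + 0 + 0)) + 0 + 0) has moves —a→ v4
  v4 = (rec X. b.d.d.a.(X + 0 + 0)) + 0 + 0 has moves —b→ v1
Bisimilarity quotient blocks:
  B0 = {u0, u4, v0, v4}
  B1 = {u1, v1}
  B2 = {u2, v2}
  B3 = {u3, v3}
u0 ∈ B0, v0 ∈ B0 → same block
Bisimilar ⇒ trace-equivalent.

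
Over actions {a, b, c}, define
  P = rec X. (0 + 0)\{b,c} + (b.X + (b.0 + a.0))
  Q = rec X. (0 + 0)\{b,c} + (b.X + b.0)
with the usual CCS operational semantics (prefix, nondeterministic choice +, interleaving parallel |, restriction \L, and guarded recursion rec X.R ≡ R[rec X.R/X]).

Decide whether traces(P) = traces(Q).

trace-distinct — witness ⟨a⟩

Reachable graph of P (2 states):
  m0 = rec X. (0 + 0)\{b,c} + (b.X + (b.0 + a.0)) ⊢ --a--▸ m1, --b--▸ m0, --b--▸ m1
  m1 = 0 ⊢ ∅
Reachable graph of Q (2 states):
  n0 = rec X. (0 + 0)\{b,c} + (b.X + b.0) ⊢ --b--▸ n0, --b--▸ n1
  n1 = 0 ⊢ ∅
Trace ⟨a⟩ through P, begin at {m0}:
  step 1 (a): {m1}
  ✓ P
Trace ⟨a⟩ through Q, begin at {n0}:
  step 1 (a): ∅  — Q cannot continue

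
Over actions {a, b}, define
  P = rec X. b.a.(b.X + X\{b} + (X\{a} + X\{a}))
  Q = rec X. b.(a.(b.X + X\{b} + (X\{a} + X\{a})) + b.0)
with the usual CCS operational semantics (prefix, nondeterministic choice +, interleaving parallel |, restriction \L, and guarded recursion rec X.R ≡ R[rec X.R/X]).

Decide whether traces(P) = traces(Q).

traces(P) ≠ traces(Q) — witness ⟨bb⟩

P's transition system — 4 states:
  s0 = rec X. b.a.(b.X + X\{b} + (X\{a} + X\{a})) has moves —b→ s1
  s1 = a.(b.(rec X. b.a.(b.X + X\{b} + (X\{a} + X\{a}))) + (rec X. b.a.(b.X + X\{b} + (X\{a} + X\{a})))\{b} + ((rec X. b.a.(b.X + X\{b} + (X\{a} + X\{a})))\{a} + (rec X. b.a.(b.X + X\{b} + (X\{a} + X\{a})))\{a})) has moves —a→ s2
  s2 = b.(rec X. b.a.(b.X + X\{b} + (X\{a} + X\{a}))) + (rec X. b.a.(b.X + X\{b} + (X\{a} + X\{a})))\{b} + ((rec X. b.a.(b.X + X\{b} + (X\{a} + X\{a})))\{a} + (rec X. b.a.(b.X + X\{b} + (X\{a} + X\{a})))\{a}) has moves —b→ s0, —b→ s3
  s3 = (a.(b.(rec X. b.a.(b.X + X\{b} + (X\{a} + X\{a}))) + (rec X. b.a.(b.X + X\{b} + (X\{a} + X\{a})))\{b} + ((rec X. b.a.(b.X + X\{b} + (X\{a} + X\{a})))\{a} + (rec X. b.a.(b.X + X\{b} + (X\{a} + X\{a})))\{a})))\{a} has moves ∅
Q's transition system — 6 states:
  t0 = rec X. b.(a.(b.X + X\{b} + (X\{a} + X\{a})) + b.0) has moves —b→ t1
  t1 = a.(b.(rec X. b.(a.(b.X + X\{b} + (X\{a} + X\{a})) + b.0)) + (rec X. b.(a.(b.X + X\{b} + (X\{a} + X\{a})) + b.0))\{b} + ((rec X. b.(a.(b.X + X\{b} + (X\{a} + X\{a})) + b.0))\{a} + (rec X. b.(a.(b.X + X\{b} + (X\{a} + X\{a})) + b.0))\{a})) + b.0 has moves —a→ t2, —b→ t3
  t2 = b.(rec X. b.(a.(b.X + X\{b} + (X\{a} + X\{a})) + b.0)) + (rec X. b.(a.(b.X + X\{b} + (X\{a} + X\{a})) + b.0))\{b} + ((rec X. b.(a.(b.X + X\{b} + (X\{a} + X\{a})) + b.0))\{a} + (rec X. b.(a.(b.X + X\{b} + (X\{a} + X\{a})) + b.0))\{a}) has moves —b→ t0, —b→ t4
  t3 = 0 has moves ∅
  t4 = (a.(b.(rec X. b.(a.(b.X + X\{b} + (X\{a} + X\{a})) + b.0)) + (rec X. b.(a.(b.X + X\{b} + (X\{a} + X\{a})) + b.0))\{b} + ((rec X. b.(a.(b.X + X\{b} + (X\{a} + X\{a})) + b.0))\{a} + (rec X. b.(a.(b.X + X\{b} + (X\{a} + X\{a})) + b.0))\{a})) + b.0)\{a} has moves —b→ t5
  t5 = 0\{a} has moves ∅
Executing bb from Q (initial set {t0}):
  step 1 (b): {t1}
  step 2 (b): {t3}
  — Q admits the full trace.
Executing bb from P (initial set {s0}):
  step 1 (b): {s1}
  step 2 (b): ∅  — P cannot continue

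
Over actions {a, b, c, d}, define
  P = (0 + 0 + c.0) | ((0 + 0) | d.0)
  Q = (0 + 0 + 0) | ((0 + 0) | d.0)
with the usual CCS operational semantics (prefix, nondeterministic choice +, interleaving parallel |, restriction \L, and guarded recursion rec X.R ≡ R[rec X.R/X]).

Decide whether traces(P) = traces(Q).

trace-distinct — witness ⟨c⟩

Reachable graph of P (4 states):
  u0 = (0 + 0 + c.0) | ((0 + 0) | d.0) :: ··c··> u1, ··d··> u2
  u1 = 0 | ((0 + 0) | d.0) :: ··d··> u3
  u2 = (0 + 0 + c.0) | ((0 + 0) | 0) :: ··c··> u3
  u3 = 0 | ((0 + 0) | 0) :: (no moves)
Reachable graph of Q (2 states):
  v0 = (0 + 0 + 0) | ((0 + 0) | d.0) :: ··d··> v1
  v1 = (0 + 0 + 0) | ((0 + 0) | 0) :: (no moves)
Executing c from P (initial set {u0}):
  step 1 (c): {u1}
  — P admits the full trace.
Executing c from Q (initial set {v0}):
  step 1 (c): ∅  — Q cannot continue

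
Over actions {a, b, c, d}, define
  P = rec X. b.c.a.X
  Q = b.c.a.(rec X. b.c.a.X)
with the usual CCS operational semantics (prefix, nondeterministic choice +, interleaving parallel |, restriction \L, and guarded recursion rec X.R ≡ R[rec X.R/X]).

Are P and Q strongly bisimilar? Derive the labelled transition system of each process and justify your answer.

Reachable graph of P (3 states):
  m0 = rec X. b.c.a.X has moves -b-> m1
  m1 = c.a.(rec X. b.c.a.X) has moves -c-> m2
  m2 = a.(rec X. b.c.a.X) has moves -a-> m0
Reachable graph of Q (4 states):
  n0 = b.c.a.(rec X. b.c.a.X) has moves -b-> n1
  n1 = c.a.(rec X. b.c.a.X) has moves -c-> n2
  n2 = a.(rec X. b.c.a.X) has moves -a-> n3
  n3 = rec X. b.c.a.X has moves -b-> n1
Partition-refinement fixed point:
  B0 = {m0, n0, n3}
  B1 = {m1, n1}
  B2 = {m2, n2}
m0 ∈ B0, n0 ∈ B0 → same block

P ~ Q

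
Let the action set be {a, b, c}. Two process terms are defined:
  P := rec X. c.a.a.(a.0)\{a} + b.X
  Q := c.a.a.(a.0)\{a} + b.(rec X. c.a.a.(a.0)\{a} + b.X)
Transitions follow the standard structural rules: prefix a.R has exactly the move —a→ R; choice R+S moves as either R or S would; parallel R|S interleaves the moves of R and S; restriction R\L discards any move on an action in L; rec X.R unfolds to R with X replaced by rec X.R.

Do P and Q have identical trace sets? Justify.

YES

Reachable graph of P (4 states):
  s0 = rec X. c.a.a.(a.0)\{a} + b.X | ··b··> s0, ··c··> s1
  s1 = a.a.(a.0)\{a} | ··a··> s2
  s2 = a.(a.0)\{a} | ··a··> s3
  s3 = (a.0)\{a} | ∅
Reachable graph of Q (5 states):
  t0 = c.a.a.(a.0)\{a} + b.(rec X. c.a.a.(a.0)\{a} + b.X) | ··b··> t1, ··c··> t2
  t1 = rec X. c.a.a.(a.0)\{a} + b.X | ··b··> t1, ··c··> t2
  t2 = a.a.(a.0)\{a} | ··a··> t3
  t3 = a.(a.0)\{a} | ··a··> t4
  t4 = (a.0)\{a} | ∅
Bisimilarity quotient blocks:
  B0 = {s0, t0, t1}
  B1 = {s1, t2}
  B2 = {s2, t3}
  B3 = {s3, t4}
s0 ∈ B0, t0 ∈ B0 → same block
Bisimilar ⇒ trace-equivalent.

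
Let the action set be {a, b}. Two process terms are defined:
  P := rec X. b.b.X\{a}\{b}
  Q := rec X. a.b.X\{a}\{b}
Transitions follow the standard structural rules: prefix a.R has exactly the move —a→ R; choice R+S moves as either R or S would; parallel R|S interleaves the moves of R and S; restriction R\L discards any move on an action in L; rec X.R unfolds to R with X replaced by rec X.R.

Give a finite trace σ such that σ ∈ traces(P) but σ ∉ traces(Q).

b

P's transition system — 3 states:
  u0 = rec X. b.b.X\{a}\{b} | ··b··> u1
  u1 = b.(rec X. b.b.X\{a}\{b})\{a}\{b} | ··b··> u2
  u2 = (rec X. b.b.X\{a}\{b})\{a}\{b} | ·
Q's transition system — 3 states:
  v0 = rec X. a.b.X\{a}\{b} | ··a··> v1
  v1 = b.(rec X. a.b.X\{a}\{b})\{a}\{b} | ··b··> v2
  v2 = (rec X. a.b.X\{a}\{b})\{a}\{b} | ·
Trace ⟨b⟩ through P, begin at {u0}:
  after b @ step 1: {u1}
  P completes σ.
Trace ⟨b⟩ through Q, begin at {v0}:
  after b @ step 1: ∅  — Q cannot continue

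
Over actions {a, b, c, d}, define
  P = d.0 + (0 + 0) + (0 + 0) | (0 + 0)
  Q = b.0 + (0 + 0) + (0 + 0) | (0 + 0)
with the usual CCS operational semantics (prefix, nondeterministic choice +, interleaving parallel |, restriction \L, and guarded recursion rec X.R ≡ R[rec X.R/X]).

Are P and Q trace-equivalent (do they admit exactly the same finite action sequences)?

NO — witness ⟨d⟩

LTS(P): 2 reachable states
  u0 = d.0 + (0 + 0) + (0 + 0) | (0 + 0) ⊢ -d-> u1
  u1 = 0 ⊢ ∅
LTS(Q): 2 reachable states
  v0 = b.0 + (0 + 0) + (0 + 0) | (0 + 0) ⊢ -b-> v1
  v1 = 0 ⊢ ∅
Executing d from P (initial set {u0}):
  [1] d ⇒ {u1}
  ✓ P
Executing d from Q (initial set {v0}):
  [1] d ⇒ ∅  — Q cannot continue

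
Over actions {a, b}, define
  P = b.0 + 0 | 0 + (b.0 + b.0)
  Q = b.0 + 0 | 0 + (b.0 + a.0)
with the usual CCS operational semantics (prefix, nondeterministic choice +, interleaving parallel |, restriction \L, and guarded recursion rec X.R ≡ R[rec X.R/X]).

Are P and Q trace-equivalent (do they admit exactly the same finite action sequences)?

P's transition system — 2 states:
  s0 = b.0 + 0 | 0 + (b.0 + b.0) → ··b··> s1
  s1 = 0 → deadlocked
Q's transition system — 2 states:
  t0 = b.0 + 0 | 0 + (b.0 + a.0) → ··a··> t1, ··b··> t1
  t1 = 0 → deadlocked
Executing a from Q (initial set {t0}):
  [1] a ⇒ {t1}
  — Q admits the full trace.
Executing a from P (initial set {s0}):
  [1] a ⇒ ∅ (P stuck)

NO — witness ⟨a⟩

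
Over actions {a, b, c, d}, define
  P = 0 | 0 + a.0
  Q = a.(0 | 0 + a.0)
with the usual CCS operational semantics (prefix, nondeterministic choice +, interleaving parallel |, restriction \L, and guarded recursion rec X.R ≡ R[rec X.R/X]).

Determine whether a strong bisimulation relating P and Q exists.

not bisimilar

LTS(P): 2 reachable states
  u0 = 0 | 0 + a.0 has moves =a=> u1
  u1 = 0 has moves ·
LTS(Q): 3 reachable states
  v0 = a.(0 | 0 + a.0) has moves =a=> v1
  v1 = 0 | 0 + a.0 has moves =a=> v2
  v2 = 0 has moves ·
Bisimilarity quotient blocks:
  B0 = {u0, v1}
  B1 = {u1, v2}
  B2 = {v0}
u0 ∈ B0, v0 ∈ B2 → different blocks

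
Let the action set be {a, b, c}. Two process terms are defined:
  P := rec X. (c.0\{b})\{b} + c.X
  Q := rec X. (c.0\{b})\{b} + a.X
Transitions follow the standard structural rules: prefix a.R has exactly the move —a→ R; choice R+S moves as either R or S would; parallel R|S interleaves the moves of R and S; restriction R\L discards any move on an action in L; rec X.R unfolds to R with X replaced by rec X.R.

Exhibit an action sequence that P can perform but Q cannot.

P's transition system — 2 states:
  s0 = rec X. (c.0\{b})\{b} + c.X has moves ··c··> s0, ··c··> s1
  s1 = 0\{b}\{b} has moves deadlocked
Q's transition system — 2 states:
  t0 = rec X. (c.0\{b})\{b} + a.X has moves ··a··> t0, ··c··> t1
  t1 = 0\{b}\{b} has moves deadlocked
Executing cc from P (initial set {s0}):
  [1] c ⇒ {s0, s1}
  [2] c ⇒ {s0, s1}
  — P admits the full trace.
Executing cc from Q (initial set {t0}):
  [1] c ⇒ {t1}
  [2] c ⇒ ∅  — Q cannot continue

cc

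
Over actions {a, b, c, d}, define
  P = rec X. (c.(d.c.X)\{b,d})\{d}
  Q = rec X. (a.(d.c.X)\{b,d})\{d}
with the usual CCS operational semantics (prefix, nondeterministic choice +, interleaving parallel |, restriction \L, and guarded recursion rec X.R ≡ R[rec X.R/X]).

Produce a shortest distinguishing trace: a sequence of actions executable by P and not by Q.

c

LTS(P): 2 reachable states
  s0 = rec X. (c.(d.c.X)\{b,d})\{d} :: --c--▸ s1
  s1 = (d.c.(rec X. (c.(d.c.X)\{b,d})\{d}))\{b,d}\{d} :: ∅
LTS(Q): 2 reachable states
  t0 = rec X. (a.(d.c.X)\{b,d})\{d} :: --a--▸ t1
  t1 = (d.c.(rec X. (a.(d.c.X)\{b,d})\{d}))\{b,d}\{d} :: ∅
Executing c from P (initial set {s0}):
  after c @ step 1: {s1}
  P completes σ.
Executing c from Q (initial set {t0}):
  after c @ step 1: ∅  — Q cannot continue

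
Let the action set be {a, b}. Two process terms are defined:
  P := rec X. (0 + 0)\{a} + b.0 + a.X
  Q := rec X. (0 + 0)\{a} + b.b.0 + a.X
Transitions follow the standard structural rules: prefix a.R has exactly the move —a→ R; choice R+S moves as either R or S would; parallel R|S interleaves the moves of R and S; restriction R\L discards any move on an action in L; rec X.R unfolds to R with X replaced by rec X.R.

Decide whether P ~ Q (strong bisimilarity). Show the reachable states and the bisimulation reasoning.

not bisimilar

LTS(P): 2 reachable states
  u0 = rec X. (0 + 0)\{a} + b.0 + a.X → --a--▸ u0, --b--▸ u1
  u1 = 0 → ·
LTS(Q): 3 reachable states
  v0 = rec X. (0 + 0)\{a} + b.b.0 + a.X → --a--▸ v0, --b--▸ v1
  v1 = b.0 → --b--▸ v2
  v2 = 0 → ·
Bisimilarity quotient blocks:
  B0 = {u0}
  B1 = {u1, v2}
  B2 = {v0}
  B3 = {v1}
u0 ∈ B0, v0 ∈ B2 → different blocks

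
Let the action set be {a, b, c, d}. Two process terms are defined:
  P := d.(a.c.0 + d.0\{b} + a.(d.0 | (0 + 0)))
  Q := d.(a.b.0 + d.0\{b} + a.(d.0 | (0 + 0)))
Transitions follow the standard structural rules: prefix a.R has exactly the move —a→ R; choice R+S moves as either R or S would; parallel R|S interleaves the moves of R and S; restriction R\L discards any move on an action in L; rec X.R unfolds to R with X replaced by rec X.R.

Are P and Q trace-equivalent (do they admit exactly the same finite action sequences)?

LTS(P): 7 reachable states
  s0 = d.(a.c.0 + d.0\{b} + a.(d.0 | (0 + 0))) has moves —d→ s1
  s1 = a.c.0 + d.0\{b} + a.(d.0 | (0 + 0)) has moves —a→ s2, —a→ s3, —d→ s4
  s2 = c.0 has moves —c→ s5
  s3 = d.0 | (0 + 0) has moves —d→ s6
  s4 = 0\{b} has moves ·
  s5 = 0 has moves ·
  s6 = 0 | (0 + 0) has moves ·
LTS(Q): 7 reachable states
  t0 = d.(a.b.0 + d.0\{b} + a.(d.0 | (0 + 0))) has moves —d→ t1
  t1 = a.b.0 + d.0\{b} + a.(d.0 | (0 + 0)) has moves —a→ t2, —a→ t3, —d→ t4
  t2 = b.0 has moves —b→ t5
  t3 = d.0 | (0 + 0) has moves —d→ t6
  t4 = 0\{b} has moves ·
  t5 = 0 has moves ·
  t6 = 0 | (0 + 0) has moves ·
Run σ = ⟨dac⟩ on P: start {s0}
  [1] d ⇒ {s1}
  [2] a ⇒ {s2, s3}
  [3] c ⇒ {s5}
  ✓ P
Run σ = ⟨dac⟩ on Q: start {t0}
  [1] d ⇒ {t1}
  [2] a ⇒ {t2, t3}
  [3] c ⇒ ∅  — Q cannot continue

trace-distinct — witness ⟨dac⟩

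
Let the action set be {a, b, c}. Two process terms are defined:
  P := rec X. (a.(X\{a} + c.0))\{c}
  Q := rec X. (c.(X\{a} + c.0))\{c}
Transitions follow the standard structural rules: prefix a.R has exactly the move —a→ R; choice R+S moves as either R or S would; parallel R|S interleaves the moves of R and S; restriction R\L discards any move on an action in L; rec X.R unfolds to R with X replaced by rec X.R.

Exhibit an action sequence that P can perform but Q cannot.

a

P's transition system — 2 states:
  p0 = rec X. (a.(X\{a} + c.0))\{c} | -a-> p1
  p1 = ((rec X. (a.(X\{a} + c.0))\{c})\{a} + c.0)\{c} | deadlocked
Q's transition system — 1 states:
  q0 = rec X. (c.(X\{a} + c.0))\{c} | deadlocked
Trace ⟨a⟩ through P, begin at {p0}:
  after a @ step 1: {p1}
  — P admits the full trace.
Trace ⟨a⟩ through Q, begin at {q0}:
  after a @ step 1: ∅  — Q cannot continue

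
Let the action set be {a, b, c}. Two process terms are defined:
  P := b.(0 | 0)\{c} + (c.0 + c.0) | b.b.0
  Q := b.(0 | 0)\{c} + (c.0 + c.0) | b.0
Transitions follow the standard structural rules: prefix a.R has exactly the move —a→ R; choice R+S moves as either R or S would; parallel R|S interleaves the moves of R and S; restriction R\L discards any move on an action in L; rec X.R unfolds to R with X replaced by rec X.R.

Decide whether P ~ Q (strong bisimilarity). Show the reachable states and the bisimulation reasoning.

LTS(P): 7 reachable states
  p0 = b.(0 | 0)\{c} + (c.0 + c.0) | b.b.0 → —b→ p1, —b→ p2, —c→ p3
  p1 = (0 | 0)\{c} → (no moves)
  p2 = (c.0 + c.0) | b.0 → —b→ p4, —c→ p5
  p3 = 0 | b.b.0 → —b→ p5
  p4 = (c.0 + c.0) | 0 → —c→ p6
  p5 = 0 | b.0 → —b→ p6
  p6 = 0 | 0 → (no moves)
LTS(Q): 5 reachable states
  q0 = b.(0 | 0)\{c} + (c.0 + c.0) | b.0 → —b→ q1, —b→ q2, —c→ q3
  q1 = (0 | 0)\{c} → (no moves)
  q2 = (c.0 + c.0) | 0 → —c→ q4
  q3 = 0 | b.0 → —b→ q4
  q4 = 0 | 0 → (no moves)
Bisimilarity quotient blocks:
  B0 = {p0}
  B1 = {p1, p6, q1, q4}
  B2 = {p3}
  B3 = {p5, q3}
  B4 = {p2}
  B5 = {p4, q2}
  B6 = {q0}
p0 ∈ B0, q0 ∈ B6 → different blocks

not bisimilar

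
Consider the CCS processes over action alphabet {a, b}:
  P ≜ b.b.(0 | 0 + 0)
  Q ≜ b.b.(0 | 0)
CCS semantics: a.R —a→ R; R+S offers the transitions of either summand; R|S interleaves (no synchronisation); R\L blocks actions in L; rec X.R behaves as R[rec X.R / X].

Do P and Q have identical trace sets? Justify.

trace-equivalent

LTS(P): 3 reachable states
  u0 = b.b.(0 | 0 + 0) → --b--▸ u1
  u1 = b.(0 | 0 + 0) → --b--▸ u2
  u2 = 0 | 0 + 0 → stopped
LTS(Q): 3 reachable states
  v0 = b.b.(0 | 0) → --b--▸ v1
  v1 = b.(0 | 0) → --b--▸ v2
  v2 = 0 | 0 → stopped
Partition-refinement fixed point:
  B0 = {u0, v0}
  B1 = {u1, v1}
  B2 = {u2, v2}
u0 ∈ B0, v0 ∈ B0 → same block
Bisimilar ⇒ trace-equivalent.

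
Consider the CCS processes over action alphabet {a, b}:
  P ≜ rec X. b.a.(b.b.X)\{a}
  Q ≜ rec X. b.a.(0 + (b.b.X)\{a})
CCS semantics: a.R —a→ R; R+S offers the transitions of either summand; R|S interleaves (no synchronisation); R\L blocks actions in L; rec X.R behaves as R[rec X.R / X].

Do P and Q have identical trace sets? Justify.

LTS(P): 6 reachable states
  s0 = rec X. b.a.(b.b.X)\{a} → ··b··> s1
  s1 = a.(b.b.(rec X. b.a.(b.b.X)\{a}))\{a} → ··a··> s2
  s2 = (b.b.(rec X. b.a.(b.b.X)\{a}))\{a} → ··b··> s3
  s3 = (b.(rec X. b.a.(b.b.X)\{a}))\{a} → ··b··> s4
  s4 = (rec X. b.a.(b.b.X)\{a})\{a} → ··b··> s5
  s5 = (a.(b.b.(rec X. b.a.(b.b.X)\{a}))\{a})\{a} → ·
LTS(Q): 6 reachable states
  t0 = rec X. b.a.(0 + (b.b.X)\{a}) → ··b··> t1
  t1 = a.(0 + (b.b.(rec X. b.a.(0 + (b.b.X)\{a})))\{a}) → ··a··> t2
  t2 = 0 + (b.b.(rec X. b.a.(0 + (b.b.X)\{a})))\{a} → ··b··> t3
  t3 = (b.(rec X. b.a.(0 + (b.b.X)\{a})))\{a} → ··b··> t4
  t4 = (rec X. b.a.(0 + (b.b.X)\{a}))\{a} → ··b··> t5
  t5 = (a.(0 + (b.b.(rec X. b.a.(0 + (b.b.X)\{a})))\{a}))\{a} → ·
Partition-refinement fixed point:
  B0 = {s0, t0}
  B1 = {s1, t1}
  B2 = {s2, t2}
  B3 = {s3, t3}
  B4 = {s4, t4}
  B5 = {s5, t5}
s0 ∈ B0, t0 ∈ B0 → same block
Bisimilar ⇒ trace-equivalent.

YES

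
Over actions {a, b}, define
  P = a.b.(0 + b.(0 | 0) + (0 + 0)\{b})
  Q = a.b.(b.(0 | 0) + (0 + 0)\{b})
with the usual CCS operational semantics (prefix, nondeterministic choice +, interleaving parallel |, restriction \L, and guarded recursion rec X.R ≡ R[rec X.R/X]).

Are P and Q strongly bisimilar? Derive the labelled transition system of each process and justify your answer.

P ~ Q

Reachable graph of P (4 states):
  p0 = a.b.(0 + b.(0 | 0) + (0 + 0)\{b}) ⊢ =a=> p1
  p1 = b.(0 + b.(0 | 0) + (0 + 0)\{b}) ⊢ =b=> p2
  p2 = 0 + b.(0 | 0) + (0 + 0)\{b} ⊢ =b=> p3
  p3 = 0 | 0 ⊢ ·
Reachable graph of Q (4 states):
  q0 = a.b.(b.(0 | 0) + (0 + 0)\{b}) ⊢ =a=> q1
  q1 = b.(b.(0 | 0) + (0 + 0)\{b}) ⊢ =b=> q2
  q2 = b.(0 | 0) + (0 + 0)\{b} ⊢ =b=> q3
  q3 = 0 | 0 ⊢ ·
Coarsest stable partition (strong bisimilarity classes):
  B0 = {p0, q0}
  B1 = {p1, q1}
  B2 = {p2, q2}
  B3 = {p3, q3}
p0 ∈ B0, q0 ∈ B0 → same block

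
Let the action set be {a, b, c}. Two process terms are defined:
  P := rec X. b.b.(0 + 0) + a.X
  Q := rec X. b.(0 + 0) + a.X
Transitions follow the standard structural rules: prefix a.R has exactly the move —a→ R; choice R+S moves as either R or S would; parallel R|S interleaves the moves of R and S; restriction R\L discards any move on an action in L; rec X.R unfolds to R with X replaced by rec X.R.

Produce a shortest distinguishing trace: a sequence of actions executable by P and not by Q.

bb

Reachable graph of P (3 states):
  m0 = rec X. b.b.(0 + 0) + a.X :: =a=> m0, =b=> m1
  m1 = b.(0 + 0) :: =b=> m2
  m2 = 0 + 0 :: deadlocked
Reachable graph of Q (2 states):
  n0 = rec X. b.(0 + 0) + a.X :: =a=> n0, =b=> n1
  n1 = 0 + 0 :: deadlocked
Run σ = ⟨bb⟩ on P: start {m0}
  after b @ step 1: {m1}
  after b @ step 2: {m2}
  ✓ P
Run σ = ⟨bb⟩ on Q: start {n0}
  after b @ step 1: {n1}
  after b @ step 2: no successor for Q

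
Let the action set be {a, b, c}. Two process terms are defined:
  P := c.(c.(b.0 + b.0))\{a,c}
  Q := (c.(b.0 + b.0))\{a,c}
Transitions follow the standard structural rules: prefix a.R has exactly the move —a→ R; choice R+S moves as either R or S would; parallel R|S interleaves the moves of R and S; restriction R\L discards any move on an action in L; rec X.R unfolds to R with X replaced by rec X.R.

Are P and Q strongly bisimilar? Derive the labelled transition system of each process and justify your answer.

not bisimilar

Reachable graph of P (2 states):
  m0 = c.(c.(b.0 + b.0))\{a,c} | -c-> m1
  m1 = (c.(b.0 + b.0))\{a,c} | deadlocked
Reachable graph of Q (1 states):
  n0 = (c.(b.0 + b.0))\{a,c} | deadlocked
Coarsest stable partition (strong bisimilarity classes):
  B0 = {m0}
  B1 = {m1, n0}
m0 ∈ B0, n0 ∈ B1 → different blocks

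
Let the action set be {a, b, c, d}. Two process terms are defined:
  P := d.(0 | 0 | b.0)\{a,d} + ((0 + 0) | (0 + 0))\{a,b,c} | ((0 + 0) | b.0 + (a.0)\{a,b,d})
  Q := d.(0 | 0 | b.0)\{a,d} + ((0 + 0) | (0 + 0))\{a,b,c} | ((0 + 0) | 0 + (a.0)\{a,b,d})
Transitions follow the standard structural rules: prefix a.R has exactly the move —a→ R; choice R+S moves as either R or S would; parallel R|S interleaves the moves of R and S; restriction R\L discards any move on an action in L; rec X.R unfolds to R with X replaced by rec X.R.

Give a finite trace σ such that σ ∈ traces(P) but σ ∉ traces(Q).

b

Reachable graph of P (4 states):
  s0 = d.(0 | 0 | b.0)\{a,d} + ((0 + 0) | (0 + 0))\{a,b,c} | ((0 + 0) | b.0 + (a.0)\{a,b,d}) ⊢ --b--▸ s1, --d--▸ s2
  s1 = ((0 + 0) | (0 + 0))\{a,b,c} | ((0 + 0) | 0) ⊢ ·
  s2 = (0 | 0 | b.0)\{a,d} ⊢ --b--▸ s3
  s3 = (0 | 0 | 0)\{a,d} ⊢ ·
Reachable graph of Q (3 states):
  t0 = d.(0 | 0 | b.0)\{a,d} + ((0 + 0) | (0 + 0))\{a,b,c} | ((0 + 0) | 0 + (a.0)\{a,b,d}) ⊢ --d--▸ t1
  t1 = (0 | 0 | b.0)\{a,d} ⊢ --b--▸ t2
  t2 = (0 | 0 | 0)\{a,d} ⊢ ·
Run σ = ⟨b⟩ on P: start {s0}
  [1] b ⇒ {s1}
  P completes σ.
Run σ = ⟨b⟩ on Q: start {t0}
  [1] b ⇒ ∅ (Q stuck)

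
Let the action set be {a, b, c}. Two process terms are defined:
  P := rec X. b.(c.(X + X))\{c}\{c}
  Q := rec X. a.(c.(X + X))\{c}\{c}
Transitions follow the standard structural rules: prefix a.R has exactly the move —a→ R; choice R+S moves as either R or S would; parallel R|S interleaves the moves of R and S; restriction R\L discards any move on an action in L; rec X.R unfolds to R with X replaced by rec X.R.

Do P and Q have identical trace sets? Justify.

traces(P) ≠ traces(Q) — witness ⟨b⟩

Reachable graph of P (2 states):
  u0 = rec X. b.(c.(X + X))\{c}\{c} :: —b→ u1
  u1 = (c.((rec X. b.(c.(X + X))\{c}\{c}) + (rec X. b.(c.(X + X))\{c}\{c})))\{c}\{c} :: ·
Reachable graph of Q (2 states):
  v0 = rec X. a.(c.(X + X))\{c}\{c} :: —a→ v1
  v1 = (c.((rec X. a.(c.(X + X))\{c}\{c}) + (rec X. a.(c.(X + X))\{c}\{c})))\{c}\{c} :: ·
Run σ = ⟨b⟩ on P: start {u0}
  after b @ step 1: {u1}
  ✓ P
Run σ = ⟨b⟩ on Q: start {v0}
  after b @ step 1: ∅ (Q stuck)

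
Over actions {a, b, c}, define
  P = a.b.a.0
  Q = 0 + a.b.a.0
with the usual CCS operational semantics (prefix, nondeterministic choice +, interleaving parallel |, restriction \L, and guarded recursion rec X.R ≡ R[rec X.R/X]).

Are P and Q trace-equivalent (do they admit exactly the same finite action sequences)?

P's transition system — 4 states:
  u0 = a.b.a.0 :: -a-> u1
  u1 = b.a.0 :: -b-> u2
  u2 = a.0 :: -a-> u3
  u3 = 0 :: deadlocked
Q's transition system — 4 states:
  v0 = 0 + a.b.a.0 :: -a-> v1
  v1 = b.a.0 :: -b-> v2
  v2 = a.0 :: -a-> v3
  v3 = 0 :: deadlocked
Partition-refinement fixed point:
  B0 = {u0, v0}
  B1 = {u1, v1}
  B2 = {u2, v2}
  B3 = {u3, v3}
u0 ∈ B0, v0 ∈ B0 → same block
Bisimilar ⇒ trace-equivalent.

YES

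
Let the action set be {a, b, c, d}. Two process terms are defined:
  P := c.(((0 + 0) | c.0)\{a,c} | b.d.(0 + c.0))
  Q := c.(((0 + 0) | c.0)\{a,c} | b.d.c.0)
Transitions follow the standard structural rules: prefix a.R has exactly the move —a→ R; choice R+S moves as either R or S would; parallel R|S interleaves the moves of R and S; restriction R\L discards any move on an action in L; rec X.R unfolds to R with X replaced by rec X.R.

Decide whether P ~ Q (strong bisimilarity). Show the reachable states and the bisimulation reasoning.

YES

P's transition system — 5 states:
  s0 = c.(((0 + 0) | c.0)\{a,c} | b.d.(0 + c.0)) → =c=> s1
  s1 = ((0 + 0) | c.0)\{a,c} | b.d.(0 + c.0) → =b=> s2
  s2 = ((0 + 0) | c.0)\{a,c} | d.(0 + c.0) → =d=> s3
  s3 = ((0 + 0) | c.0)\{a,c} | (0 + c.0) → =c=> s4
  s4 = ((0 + 0) | c.0)\{a,c} | 0 → stopped
Q's transition system — 5 states:
  t0 = c.(((0 + 0) | c.0)\{a,c} | b.d.c.0) → =c=> t1
  t1 = ((0 + 0) | c.0)\{a,c} | b.d.c.0 → =b=> t2
  t2 = ((0 + 0) | c.0)\{a,c} | d.c.0 → =d=> t3
  t3 = ((0 + 0) | c.0)\{a,c} | c.0 → =c=> t4
  t4 = ((0 + 0) | c.0)\{a,c} | 0 → stopped
Partition-refinement fixed point:
  B0 = {s0, t0}
  B1 = {s1, t1}
  B2 = {s2, t2}
  B3 = {s3, t3}
  B4 = {s4, t4}
s0 ∈ B0, t0 ∈ B0 → same block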